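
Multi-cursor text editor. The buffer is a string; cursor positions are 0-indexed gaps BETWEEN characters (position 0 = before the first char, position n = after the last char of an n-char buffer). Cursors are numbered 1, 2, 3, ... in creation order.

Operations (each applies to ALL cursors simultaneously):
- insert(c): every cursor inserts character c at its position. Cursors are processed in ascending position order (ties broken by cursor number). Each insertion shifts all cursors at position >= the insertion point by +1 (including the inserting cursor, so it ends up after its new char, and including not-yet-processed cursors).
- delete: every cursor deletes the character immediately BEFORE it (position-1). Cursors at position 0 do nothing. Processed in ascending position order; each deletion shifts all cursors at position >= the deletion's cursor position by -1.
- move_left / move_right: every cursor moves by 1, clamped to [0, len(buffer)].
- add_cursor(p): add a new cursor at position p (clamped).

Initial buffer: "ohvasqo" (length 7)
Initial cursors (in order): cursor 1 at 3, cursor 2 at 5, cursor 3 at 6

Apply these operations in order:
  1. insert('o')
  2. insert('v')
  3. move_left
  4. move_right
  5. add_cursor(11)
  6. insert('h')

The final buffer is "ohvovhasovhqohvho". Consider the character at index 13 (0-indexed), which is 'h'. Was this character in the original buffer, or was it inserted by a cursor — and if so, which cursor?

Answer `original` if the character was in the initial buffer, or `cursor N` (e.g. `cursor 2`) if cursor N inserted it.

After op 1 (insert('o')): buffer="ohvoasoqoo" (len 10), cursors c1@4 c2@7 c3@9, authorship ...1..2.3.
After op 2 (insert('v')): buffer="ohvovasovqovo" (len 13), cursors c1@5 c2@9 c3@12, authorship ...11..22.33.
After op 3 (move_left): buffer="ohvovasovqovo" (len 13), cursors c1@4 c2@8 c3@11, authorship ...11..22.33.
After op 4 (move_right): buffer="ohvovasovqovo" (len 13), cursors c1@5 c2@9 c3@12, authorship ...11..22.33.
After op 5 (add_cursor(11)): buffer="ohvovasovqovo" (len 13), cursors c1@5 c2@9 c4@11 c3@12, authorship ...11..22.33.
After op 6 (insert('h')): buffer="ohvovhasovhqohvho" (len 17), cursors c1@6 c2@11 c4@14 c3@16, authorship ...111..222.3433.
Authorship (.=original, N=cursor N): . . . 1 1 1 . . 2 2 2 . 3 4 3 3 .
Index 13: author = 4

Answer: cursor 4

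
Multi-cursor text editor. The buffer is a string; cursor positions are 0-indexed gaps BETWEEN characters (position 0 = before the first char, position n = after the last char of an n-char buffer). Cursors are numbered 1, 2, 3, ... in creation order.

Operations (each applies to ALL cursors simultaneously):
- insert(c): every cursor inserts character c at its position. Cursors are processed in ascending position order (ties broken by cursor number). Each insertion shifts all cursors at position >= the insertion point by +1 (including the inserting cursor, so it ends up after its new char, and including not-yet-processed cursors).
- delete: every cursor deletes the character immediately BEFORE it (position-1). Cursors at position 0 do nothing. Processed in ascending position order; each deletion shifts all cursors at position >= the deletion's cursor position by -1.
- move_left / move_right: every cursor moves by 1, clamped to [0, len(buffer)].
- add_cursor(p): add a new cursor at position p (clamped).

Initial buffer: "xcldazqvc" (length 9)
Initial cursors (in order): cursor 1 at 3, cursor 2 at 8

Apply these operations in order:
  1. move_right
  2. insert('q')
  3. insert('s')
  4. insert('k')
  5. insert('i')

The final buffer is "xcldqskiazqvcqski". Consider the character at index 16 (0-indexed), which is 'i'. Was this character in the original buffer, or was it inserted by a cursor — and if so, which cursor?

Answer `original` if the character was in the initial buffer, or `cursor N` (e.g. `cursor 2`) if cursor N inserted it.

After op 1 (move_right): buffer="xcldazqvc" (len 9), cursors c1@4 c2@9, authorship .........
After op 2 (insert('q')): buffer="xcldqazqvcq" (len 11), cursors c1@5 c2@11, authorship ....1.....2
After op 3 (insert('s')): buffer="xcldqsazqvcqs" (len 13), cursors c1@6 c2@13, authorship ....11.....22
After op 4 (insert('k')): buffer="xcldqskazqvcqsk" (len 15), cursors c1@7 c2@15, authorship ....111.....222
After op 5 (insert('i')): buffer="xcldqskiazqvcqski" (len 17), cursors c1@8 c2@17, authorship ....1111.....2222
Authorship (.=original, N=cursor N): . . . . 1 1 1 1 . . . . . 2 2 2 2
Index 16: author = 2

Answer: cursor 2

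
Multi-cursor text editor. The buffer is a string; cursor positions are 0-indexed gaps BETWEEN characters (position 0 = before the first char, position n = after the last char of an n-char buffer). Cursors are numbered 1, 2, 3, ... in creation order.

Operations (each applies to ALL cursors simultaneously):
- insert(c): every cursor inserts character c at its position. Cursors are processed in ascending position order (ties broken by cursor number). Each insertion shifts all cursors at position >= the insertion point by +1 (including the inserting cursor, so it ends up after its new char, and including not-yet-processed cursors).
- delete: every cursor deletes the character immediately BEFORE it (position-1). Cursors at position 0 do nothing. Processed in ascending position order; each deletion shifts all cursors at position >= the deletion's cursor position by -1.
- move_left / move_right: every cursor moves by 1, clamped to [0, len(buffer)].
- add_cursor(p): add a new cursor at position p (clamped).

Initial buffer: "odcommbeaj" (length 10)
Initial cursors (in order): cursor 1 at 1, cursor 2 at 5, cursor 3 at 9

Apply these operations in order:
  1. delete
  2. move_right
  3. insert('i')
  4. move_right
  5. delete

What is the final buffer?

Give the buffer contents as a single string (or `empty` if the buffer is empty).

Answer: diomiej

Derivation:
After op 1 (delete): buffer="dcombej" (len 7), cursors c1@0 c2@3 c3@6, authorship .......
After op 2 (move_right): buffer="dcombej" (len 7), cursors c1@1 c2@4 c3@7, authorship .......
After op 3 (insert('i')): buffer="dicomibeji" (len 10), cursors c1@2 c2@6 c3@10, authorship .1...2...3
After op 4 (move_right): buffer="dicomibeji" (len 10), cursors c1@3 c2@7 c3@10, authorship .1...2...3
After op 5 (delete): buffer="diomiej" (len 7), cursors c1@2 c2@5 c3@7, authorship .1..2..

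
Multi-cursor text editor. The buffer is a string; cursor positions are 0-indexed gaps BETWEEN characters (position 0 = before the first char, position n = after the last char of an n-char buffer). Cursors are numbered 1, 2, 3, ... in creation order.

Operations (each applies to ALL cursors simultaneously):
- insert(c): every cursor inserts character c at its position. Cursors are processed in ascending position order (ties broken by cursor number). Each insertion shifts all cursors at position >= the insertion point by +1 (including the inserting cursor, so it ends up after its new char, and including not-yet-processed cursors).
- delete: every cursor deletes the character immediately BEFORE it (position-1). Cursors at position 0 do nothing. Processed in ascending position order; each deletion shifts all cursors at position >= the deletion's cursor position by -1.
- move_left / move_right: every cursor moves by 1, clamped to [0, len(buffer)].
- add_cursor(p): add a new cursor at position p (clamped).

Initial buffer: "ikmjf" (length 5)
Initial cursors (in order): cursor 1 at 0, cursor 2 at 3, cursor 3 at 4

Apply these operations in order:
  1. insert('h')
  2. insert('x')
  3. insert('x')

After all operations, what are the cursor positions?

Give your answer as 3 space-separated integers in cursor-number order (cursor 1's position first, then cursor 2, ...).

After op 1 (insert('h')): buffer="hikmhjhf" (len 8), cursors c1@1 c2@5 c3@7, authorship 1...2.3.
After op 2 (insert('x')): buffer="hxikmhxjhxf" (len 11), cursors c1@2 c2@7 c3@10, authorship 11...22.33.
After op 3 (insert('x')): buffer="hxxikmhxxjhxxf" (len 14), cursors c1@3 c2@9 c3@13, authorship 111...222.333.

Answer: 3 9 13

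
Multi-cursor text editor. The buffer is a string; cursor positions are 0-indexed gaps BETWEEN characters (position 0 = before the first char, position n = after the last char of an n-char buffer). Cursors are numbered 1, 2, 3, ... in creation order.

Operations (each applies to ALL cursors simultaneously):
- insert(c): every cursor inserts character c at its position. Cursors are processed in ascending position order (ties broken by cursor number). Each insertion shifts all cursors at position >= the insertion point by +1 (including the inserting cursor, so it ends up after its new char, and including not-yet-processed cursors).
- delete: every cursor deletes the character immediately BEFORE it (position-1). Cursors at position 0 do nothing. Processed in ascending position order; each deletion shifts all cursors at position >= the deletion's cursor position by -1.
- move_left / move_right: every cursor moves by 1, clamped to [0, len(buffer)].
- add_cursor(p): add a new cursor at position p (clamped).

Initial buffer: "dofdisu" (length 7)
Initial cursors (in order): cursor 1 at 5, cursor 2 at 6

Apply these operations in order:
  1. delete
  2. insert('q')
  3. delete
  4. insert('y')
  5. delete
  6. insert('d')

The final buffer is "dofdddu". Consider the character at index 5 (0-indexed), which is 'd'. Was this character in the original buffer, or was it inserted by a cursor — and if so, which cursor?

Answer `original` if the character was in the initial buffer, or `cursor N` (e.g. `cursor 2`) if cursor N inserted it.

After op 1 (delete): buffer="dofdu" (len 5), cursors c1@4 c2@4, authorship .....
After op 2 (insert('q')): buffer="dofdqqu" (len 7), cursors c1@6 c2@6, authorship ....12.
After op 3 (delete): buffer="dofdu" (len 5), cursors c1@4 c2@4, authorship .....
After op 4 (insert('y')): buffer="dofdyyu" (len 7), cursors c1@6 c2@6, authorship ....12.
After op 5 (delete): buffer="dofdu" (len 5), cursors c1@4 c2@4, authorship .....
After op 6 (insert('d')): buffer="dofdddu" (len 7), cursors c1@6 c2@6, authorship ....12.
Authorship (.=original, N=cursor N): . . . . 1 2 .
Index 5: author = 2

Answer: cursor 2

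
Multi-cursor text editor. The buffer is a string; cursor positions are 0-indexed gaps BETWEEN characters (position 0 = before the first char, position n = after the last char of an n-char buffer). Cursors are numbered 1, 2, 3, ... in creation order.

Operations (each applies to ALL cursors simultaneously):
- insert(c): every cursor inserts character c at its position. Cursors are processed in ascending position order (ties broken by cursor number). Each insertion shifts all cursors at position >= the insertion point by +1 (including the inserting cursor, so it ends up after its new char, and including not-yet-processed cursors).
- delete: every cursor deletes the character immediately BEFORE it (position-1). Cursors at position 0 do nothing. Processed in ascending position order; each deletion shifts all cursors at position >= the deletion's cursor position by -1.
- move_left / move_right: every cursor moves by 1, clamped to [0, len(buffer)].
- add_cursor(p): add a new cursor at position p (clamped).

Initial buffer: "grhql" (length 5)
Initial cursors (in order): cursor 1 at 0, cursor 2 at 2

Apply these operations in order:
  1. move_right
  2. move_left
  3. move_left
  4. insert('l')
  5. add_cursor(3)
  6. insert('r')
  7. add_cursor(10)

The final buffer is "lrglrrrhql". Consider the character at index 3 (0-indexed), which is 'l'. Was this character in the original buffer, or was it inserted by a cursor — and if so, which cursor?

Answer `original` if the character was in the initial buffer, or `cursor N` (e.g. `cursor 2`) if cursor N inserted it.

Answer: cursor 2

Derivation:
After op 1 (move_right): buffer="grhql" (len 5), cursors c1@1 c2@3, authorship .....
After op 2 (move_left): buffer="grhql" (len 5), cursors c1@0 c2@2, authorship .....
After op 3 (move_left): buffer="grhql" (len 5), cursors c1@0 c2@1, authorship .....
After op 4 (insert('l')): buffer="lglrhql" (len 7), cursors c1@1 c2@3, authorship 1.2....
After op 5 (add_cursor(3)): buffer="lglrhql" (len 7), cursors c1@1 c2@3 c3@3, authorship 1.2....
After op 6 (insert('r')): buffer="lrglrrrhql" (len 10), cursors c1@2 c2@6 c3@6, authorship 11.223....
After op 7 (add_cursor(10)): buffer="lrglrrrhql" (len 10), cursors c1@2 c2@6 c3@6 c4@10, authorship 11.223....
Authorship (.=original, N=cursor N): 1 1 . 2 2 3 . . . .
Index 3: author = 2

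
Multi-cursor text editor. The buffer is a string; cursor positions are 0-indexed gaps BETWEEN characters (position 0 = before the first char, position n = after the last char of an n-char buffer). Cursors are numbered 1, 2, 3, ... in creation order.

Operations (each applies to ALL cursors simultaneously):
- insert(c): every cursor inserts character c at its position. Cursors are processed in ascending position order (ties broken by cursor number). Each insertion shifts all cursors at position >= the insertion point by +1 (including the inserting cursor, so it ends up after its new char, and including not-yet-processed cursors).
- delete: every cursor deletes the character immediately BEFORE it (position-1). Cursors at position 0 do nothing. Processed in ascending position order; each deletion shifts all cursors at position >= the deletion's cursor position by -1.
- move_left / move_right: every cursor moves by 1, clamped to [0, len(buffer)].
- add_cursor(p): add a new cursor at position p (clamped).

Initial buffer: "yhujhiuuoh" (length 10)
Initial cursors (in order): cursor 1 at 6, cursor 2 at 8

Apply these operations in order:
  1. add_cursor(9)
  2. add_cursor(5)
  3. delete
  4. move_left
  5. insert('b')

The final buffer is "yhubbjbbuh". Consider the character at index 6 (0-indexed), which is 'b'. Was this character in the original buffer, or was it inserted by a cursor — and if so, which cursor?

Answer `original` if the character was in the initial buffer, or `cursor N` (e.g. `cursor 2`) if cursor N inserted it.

Answer: cursor 2

Derivation:
After op 1 (add_cursor(9)): buffer="yhujhiuuoh" (len 10), cursors c1@6 c2@8 c3@9, authorship ..........
After op 2 (add_cursor(5)): buffer="yhujhiuuoh" (len 10), cursors c4@5 c1@6 c2@8 c3@9, authorship ..........
After op 3 (delete): buffer="yhujuh" (len 6), cursors c1@4 c4@4 c2@5 c3@5, authorship ......
After op 4 (move_left): buffer="yhujuh" (len 6), cursors c1@3 c4@3 c2@4 c3@4, authorship ......
After op 5 (insert('b')): buffer="yhubbjbbuh" (len 10), cursors c1@5 c4@5 c2@8 c3@8, authorship ...14.23..
Authorship (.=original, N=cursor N): . . . 1 4 . 2 3 . .
Index 6: author = 2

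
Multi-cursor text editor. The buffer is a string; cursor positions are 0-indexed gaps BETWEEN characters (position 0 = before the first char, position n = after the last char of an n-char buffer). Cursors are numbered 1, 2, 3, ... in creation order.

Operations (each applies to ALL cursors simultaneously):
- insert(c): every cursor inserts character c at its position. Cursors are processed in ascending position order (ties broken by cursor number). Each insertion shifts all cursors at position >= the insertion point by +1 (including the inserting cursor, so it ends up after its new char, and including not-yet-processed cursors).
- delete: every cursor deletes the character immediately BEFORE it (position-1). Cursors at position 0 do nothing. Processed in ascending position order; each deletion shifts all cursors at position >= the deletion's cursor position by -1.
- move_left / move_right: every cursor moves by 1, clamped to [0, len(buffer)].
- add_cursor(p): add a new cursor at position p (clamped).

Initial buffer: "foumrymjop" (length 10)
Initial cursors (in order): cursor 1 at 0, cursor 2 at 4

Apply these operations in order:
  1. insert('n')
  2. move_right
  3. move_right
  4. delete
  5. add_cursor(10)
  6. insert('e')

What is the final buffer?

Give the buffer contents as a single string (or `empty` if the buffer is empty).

After op 1 (insert('n')): buffer="nfoumnrymjop" (len 12), cursors c1@1 c2@6, authorship 1....2......
After op 2 (move_right): buffer="nfoumnrymjop" (len 12), cursors c1@2 c2@7, authorship 1....2......
After op 3 (move_right): buffer="nfoumnrymjop" (len 12), cursors c1@3 c2@8, authorship 1....2......
After op 4 (delete): buffer="nfumnrmjop" (len 10), cursors c1@2 c2@6, authorship 1...2.....
After op 5 (add_cursor(10)): buffer="nfumnrmjop" (len 10), cursors c1@2 c2@6 c3@10, authorship 1...2.....
After op 6 (insert('e')): buffer="nfeumnremjope" (len 13), cursors c1@3 c2@8 c3@13, authorship 1.1..2.2....3

Answer: nfeumnremjope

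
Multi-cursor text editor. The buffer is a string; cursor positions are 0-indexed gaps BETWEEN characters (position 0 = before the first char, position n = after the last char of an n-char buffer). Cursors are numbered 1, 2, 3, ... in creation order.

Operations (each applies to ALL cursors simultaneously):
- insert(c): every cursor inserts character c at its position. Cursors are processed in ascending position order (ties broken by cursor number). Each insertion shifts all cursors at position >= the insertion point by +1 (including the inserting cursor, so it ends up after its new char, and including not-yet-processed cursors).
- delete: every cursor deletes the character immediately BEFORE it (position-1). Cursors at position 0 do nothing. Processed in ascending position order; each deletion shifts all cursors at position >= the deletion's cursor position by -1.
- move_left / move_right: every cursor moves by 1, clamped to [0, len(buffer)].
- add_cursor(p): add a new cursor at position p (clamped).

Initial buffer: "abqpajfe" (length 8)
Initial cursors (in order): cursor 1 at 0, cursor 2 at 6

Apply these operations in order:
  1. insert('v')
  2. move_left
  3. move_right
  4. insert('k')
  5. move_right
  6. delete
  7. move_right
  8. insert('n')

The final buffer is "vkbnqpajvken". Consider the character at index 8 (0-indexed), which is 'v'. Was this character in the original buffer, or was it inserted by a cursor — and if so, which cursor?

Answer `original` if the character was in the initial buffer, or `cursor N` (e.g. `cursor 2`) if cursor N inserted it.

Answer: cursor 2

Derivation:
After op 1 (insert('v')): buffer="vabqpajvfe" (len 10), cursors c1@1 c2@8, authorship 1......2..
After op 2 (move_left): buffer="vabqpajvfe" (len 10), cursors c1@0 c2@7, authorship 1......2..
After op 3 (move_right): buffer="vabqpajvfe" (len 10), cursors c1@1 c2@8, authorship 1......2..
After op 4 (insert('k')): buffer="vkabqpajvkfe" (len 12), cursors c1@2 c2@10, authorship 11......22..
After op 5 (move_right): buffer="vkabqpajvkfe" (len 12), cursors c1@3 c2@11, authorship 11......22..
After op 6 (delete): buffer="vkbqpajvke" (len 10), cursors c1@2 c2@9, authorship 11.....22.
After op 7 (move_right): buffer="vkbqpajvke" (len 10), cursors c1@3 c2@10, authorship 11.....22.
After op 8 (insert('n')): buffer="vkbnqpajvken" (len 12), cursors c1@4 c2@12, authorship 11.1....22.2
Authorship (.=original, N=cursor N): 1 1 . 1 . . . . 2 2 . 2
Index 8: author = 2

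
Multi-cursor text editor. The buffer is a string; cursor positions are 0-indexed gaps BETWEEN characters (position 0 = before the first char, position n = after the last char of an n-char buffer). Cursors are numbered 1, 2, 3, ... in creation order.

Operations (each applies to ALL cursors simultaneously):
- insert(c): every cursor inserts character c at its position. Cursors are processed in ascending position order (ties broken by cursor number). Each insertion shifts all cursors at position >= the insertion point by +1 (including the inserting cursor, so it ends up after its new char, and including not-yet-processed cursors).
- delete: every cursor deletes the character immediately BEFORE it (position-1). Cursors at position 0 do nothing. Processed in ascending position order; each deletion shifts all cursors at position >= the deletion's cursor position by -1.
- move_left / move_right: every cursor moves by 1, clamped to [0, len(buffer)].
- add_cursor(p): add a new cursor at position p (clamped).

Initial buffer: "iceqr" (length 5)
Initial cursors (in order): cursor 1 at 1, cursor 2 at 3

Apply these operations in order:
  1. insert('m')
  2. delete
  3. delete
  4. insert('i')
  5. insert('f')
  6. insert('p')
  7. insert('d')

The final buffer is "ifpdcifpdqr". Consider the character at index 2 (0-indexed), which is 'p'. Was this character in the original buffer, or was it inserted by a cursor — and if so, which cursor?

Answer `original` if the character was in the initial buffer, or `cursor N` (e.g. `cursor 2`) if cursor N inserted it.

Answer: cursor 1

Derivation:
After op 1 (insert('m')): buffer="imcemqr" (len 7), cursors c1@2 c2@5, authorship .1..2..
After op 2 (delete): buffer="iceqr" (len 5), cursors c1@1 c2@3, authorship .....
After op 3 (delete): buffer="cqr" (len 3), cursors c1@0 c2@1, authorship ...
After op 4 (insert('i')): buffer="iciqr" (len 5), cursors c1@1 c2@3, authorship 1.2..
After op 5 (insert('f')): buffer="ifcifqr" (len 7), cursors c1@2 c2@5, authorship 11.22..
After op 6 (insert('p')): buffer="ifpcifpqr" (len 9), cursors c1@3 c2@7, authorship 111.222..
After op 7 (insert('d')): buffer="ifpdcifpdqr" (len 11), cursors c1@4 c2@9, authorship 1111.2222..
Authorship (.=original, N=cursor N): 1 1 1 1 . 2 2 2 2 . .
Index 2: author = 1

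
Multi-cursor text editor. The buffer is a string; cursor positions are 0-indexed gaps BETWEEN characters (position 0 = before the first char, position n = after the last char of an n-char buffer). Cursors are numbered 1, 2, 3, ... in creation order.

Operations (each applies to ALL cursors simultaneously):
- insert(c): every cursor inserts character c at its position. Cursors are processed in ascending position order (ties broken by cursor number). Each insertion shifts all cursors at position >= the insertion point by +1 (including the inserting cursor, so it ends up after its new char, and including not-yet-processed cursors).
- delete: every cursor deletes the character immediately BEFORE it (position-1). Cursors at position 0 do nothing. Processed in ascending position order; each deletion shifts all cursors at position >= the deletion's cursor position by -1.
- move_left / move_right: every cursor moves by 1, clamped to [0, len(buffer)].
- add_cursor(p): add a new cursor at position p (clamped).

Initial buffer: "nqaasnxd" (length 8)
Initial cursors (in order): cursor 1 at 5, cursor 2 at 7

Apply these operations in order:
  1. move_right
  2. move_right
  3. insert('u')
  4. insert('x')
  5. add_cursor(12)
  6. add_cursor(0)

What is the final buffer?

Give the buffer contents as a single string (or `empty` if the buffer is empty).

Answer: nqaasnxuxdux

Derivation:
After op 1 (move_right): buffer="nqaasnxd" (len 8), cursors c1@6 c2@8, authorship ........
After op 2 (move_right): buffer="nqaasnxd" (len 8), cursors c1@7 c2@8, authorship ........
After op 3 (insert('u')): buffer="nqaasnxudu" (len 10), cursors c1@8 c2@10, authorship .......1.2
After op 4 (insert('x')): buffer="nqaasnxuxdux" (len 12), cursors c1@9 c2@12, authorship .......11.22
After op 5 (add_cursor(12)): buffer="nqaasnxuxdux" (len 12), cursors c1@9 c2@12 c3@12, authorship .......11.22
After op 6 (add_cursor(0)): buffer="nqaasnxuxdux" (len 12), cursors c4@0 c1@9 c2@12 c3@12, authorship .......11.22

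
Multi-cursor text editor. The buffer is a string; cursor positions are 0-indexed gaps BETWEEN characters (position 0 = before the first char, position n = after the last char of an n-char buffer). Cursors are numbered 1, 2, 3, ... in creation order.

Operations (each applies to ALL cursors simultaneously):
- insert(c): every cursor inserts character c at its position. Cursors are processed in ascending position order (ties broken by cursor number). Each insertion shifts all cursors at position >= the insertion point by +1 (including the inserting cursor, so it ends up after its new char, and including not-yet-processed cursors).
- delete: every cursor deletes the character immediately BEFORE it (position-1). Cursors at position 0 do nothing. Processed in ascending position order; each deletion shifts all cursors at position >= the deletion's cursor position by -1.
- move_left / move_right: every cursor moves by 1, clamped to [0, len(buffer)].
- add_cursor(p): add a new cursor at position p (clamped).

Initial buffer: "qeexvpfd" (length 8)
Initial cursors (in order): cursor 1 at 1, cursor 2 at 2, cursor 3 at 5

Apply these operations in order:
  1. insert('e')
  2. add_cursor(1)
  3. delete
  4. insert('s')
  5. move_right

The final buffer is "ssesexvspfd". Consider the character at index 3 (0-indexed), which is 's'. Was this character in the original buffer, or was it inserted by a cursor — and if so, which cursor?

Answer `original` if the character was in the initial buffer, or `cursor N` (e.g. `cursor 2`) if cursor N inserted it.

After op 1 (insert('e')): buffer="qeeeexvepfd" (len 11), cursors c1@2 c2@4 c3@8, authorship .1.2...3...
After op 2 (add_cursor(1)): buffer="qeeeexvepfd" (len 11), cursors c4@1 c1@2 c2@4 c3@8, authorship .1.2...3...
After op 3 (delete): buffer="eexvpfd" (len 7), cursors c1@0 c4@0 c2@1 c3@4, authorship .......
After op 4 (insert('s')): buffer="ssesexvspfd" (len 11), cursors c1@2 c4@2 c2@4 c3@8, authorship 14.2...3...
After op 5 (move_right): buffer="ssesexvspfd" (len 11), cursors c1@3 c4@3 c2@5 c3@9, authorship 14.2...3...
Authorship (.=original, N=cursor N): 1 4 . 2 . . . 3 . . .
Index 3: author = 2

Answer: cursor 2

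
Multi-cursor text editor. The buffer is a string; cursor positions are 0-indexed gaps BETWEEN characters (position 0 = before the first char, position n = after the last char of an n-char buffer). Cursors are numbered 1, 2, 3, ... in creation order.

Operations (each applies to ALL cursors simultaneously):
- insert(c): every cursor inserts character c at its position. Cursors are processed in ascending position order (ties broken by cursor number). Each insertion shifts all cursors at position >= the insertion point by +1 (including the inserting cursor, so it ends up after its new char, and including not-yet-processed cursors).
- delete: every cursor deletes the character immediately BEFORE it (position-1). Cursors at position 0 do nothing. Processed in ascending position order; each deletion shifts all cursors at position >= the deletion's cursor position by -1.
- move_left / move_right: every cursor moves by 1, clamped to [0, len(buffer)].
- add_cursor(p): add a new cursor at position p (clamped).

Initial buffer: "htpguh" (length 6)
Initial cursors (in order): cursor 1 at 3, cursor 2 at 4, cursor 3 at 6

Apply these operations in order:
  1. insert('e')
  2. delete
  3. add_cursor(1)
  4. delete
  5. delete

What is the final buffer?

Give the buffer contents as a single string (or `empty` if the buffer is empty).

After op 1 (insert('e')): buffer="htpegeuhe" (len 9), cursors c1@4 c2@6 c3@9, authorship ...1.2..3
After op 2 (delete): buffer="htpguh" (len 6), cursors c1@3 c2@4 c3@6, authorship ......
After op 3 (add_cursor(1)): buffer="htpguh" (len 6), cursors c4@1 c1@3 c2@4 c3@6, authorship ......
After op 4 (delete): buffer="tu" (len 2), cursors c4@0 c1@1 c2@1 c3@2, authorship ..
After op 5 (delete): buffer="" (len 0), cursors c1@0 c2@0 c3@0 c4@0, authorship 

Answer: empty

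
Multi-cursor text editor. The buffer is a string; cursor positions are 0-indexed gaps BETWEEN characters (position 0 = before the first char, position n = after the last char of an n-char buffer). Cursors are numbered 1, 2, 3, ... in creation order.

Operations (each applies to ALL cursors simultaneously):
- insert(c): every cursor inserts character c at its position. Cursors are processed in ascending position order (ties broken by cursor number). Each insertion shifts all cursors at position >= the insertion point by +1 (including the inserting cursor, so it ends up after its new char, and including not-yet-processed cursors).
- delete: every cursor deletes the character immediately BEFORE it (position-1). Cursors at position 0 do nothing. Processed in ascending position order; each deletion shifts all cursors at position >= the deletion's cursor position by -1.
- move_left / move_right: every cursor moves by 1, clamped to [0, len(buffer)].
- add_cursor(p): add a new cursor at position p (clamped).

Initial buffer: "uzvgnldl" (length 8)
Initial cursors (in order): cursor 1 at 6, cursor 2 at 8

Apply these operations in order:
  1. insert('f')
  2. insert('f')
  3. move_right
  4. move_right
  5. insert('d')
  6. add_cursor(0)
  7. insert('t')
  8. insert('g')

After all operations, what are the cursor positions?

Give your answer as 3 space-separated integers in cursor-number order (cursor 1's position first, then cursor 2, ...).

Answer: 15 20 2

Derivation:
After op 1 (insert('f')): buffer="uzvgnlfdlf" (len 10), cursors c1@7 c2@10, authorship ......1..2
After op 2 (insert('f')): buffer="uzvgnlffdlff" (len 12), cursors c1@8 c2@12, authorship ......11..22
After op 3 (move_right): buffer="uzvgnlffdlff" (len 12), cursors c1@9 c2@12, authorship ......11..22
After op 4 (move_right): buffer="uzvgnlffdlff" (len 12), cursors c1@10 c2@12, authorship ......11..22
After op 5 (insert('d')): buffer="uzvgnlffdldffd" (len 14), cursors c1@11 c2@14, authorship ......11..1222
After op 6 (add_cursor(0)): buffer="uzvgnlffdldffd" (len 14), cursors c3@0 c1@11 c2@14, authorship ......11..1222
After op 7 (insert('t')): buffer="tuzvgnlffdldtffdt" (len 17), cursors c3@1 c1@13 c2@17, authorship 3......11..112222
After op 8 (insert('g')): buffer="tguzvgnlffdldtgffdtg" (len 20), cursors c3@2 c1@15 c2@20, authorship 33......11..11122222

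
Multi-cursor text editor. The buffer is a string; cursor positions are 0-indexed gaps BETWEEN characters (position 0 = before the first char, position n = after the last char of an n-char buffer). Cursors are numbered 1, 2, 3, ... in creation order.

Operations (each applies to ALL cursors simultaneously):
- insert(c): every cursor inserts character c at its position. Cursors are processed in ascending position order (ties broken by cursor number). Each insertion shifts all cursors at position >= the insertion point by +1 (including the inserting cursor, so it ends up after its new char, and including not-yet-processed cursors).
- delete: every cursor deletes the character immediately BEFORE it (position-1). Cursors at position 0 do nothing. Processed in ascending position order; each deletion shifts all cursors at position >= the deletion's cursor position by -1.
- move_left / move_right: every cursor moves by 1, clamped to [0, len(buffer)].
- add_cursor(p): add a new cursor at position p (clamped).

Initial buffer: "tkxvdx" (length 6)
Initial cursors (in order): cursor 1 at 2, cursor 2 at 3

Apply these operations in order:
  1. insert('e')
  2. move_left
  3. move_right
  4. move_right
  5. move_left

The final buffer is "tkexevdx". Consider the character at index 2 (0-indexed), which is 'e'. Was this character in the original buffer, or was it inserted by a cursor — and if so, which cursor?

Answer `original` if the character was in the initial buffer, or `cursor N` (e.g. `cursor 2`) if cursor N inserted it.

Answer: cursor 1

Derivation:
After op 1 (insert('e')): buffer="tkexevdx" (len 8), cursors c1@3 c2@5, authorship ..1.2...
After op 2 (move_left): buffer="tkexevdx" (len 8), cursors c1@2 c2@4, authorship ..1.2...
After op 3 (move_right): buffer="tkexevdx" (len 8), cursors c1@3 c2@5, authorship ..1.2...
After op 4 (move_right): buffer="tkexevdx" (len 8), cursors c1@4 c2@6, authorship ..1.2...
After op 5 (move_left): buffer="tkexevdx" (len 8), cursors c1@3 c2@5, authorship ..1.2...
Authorship (.=original, N=cursor N): . . 1 . 2 . . .
Index 2: author = 1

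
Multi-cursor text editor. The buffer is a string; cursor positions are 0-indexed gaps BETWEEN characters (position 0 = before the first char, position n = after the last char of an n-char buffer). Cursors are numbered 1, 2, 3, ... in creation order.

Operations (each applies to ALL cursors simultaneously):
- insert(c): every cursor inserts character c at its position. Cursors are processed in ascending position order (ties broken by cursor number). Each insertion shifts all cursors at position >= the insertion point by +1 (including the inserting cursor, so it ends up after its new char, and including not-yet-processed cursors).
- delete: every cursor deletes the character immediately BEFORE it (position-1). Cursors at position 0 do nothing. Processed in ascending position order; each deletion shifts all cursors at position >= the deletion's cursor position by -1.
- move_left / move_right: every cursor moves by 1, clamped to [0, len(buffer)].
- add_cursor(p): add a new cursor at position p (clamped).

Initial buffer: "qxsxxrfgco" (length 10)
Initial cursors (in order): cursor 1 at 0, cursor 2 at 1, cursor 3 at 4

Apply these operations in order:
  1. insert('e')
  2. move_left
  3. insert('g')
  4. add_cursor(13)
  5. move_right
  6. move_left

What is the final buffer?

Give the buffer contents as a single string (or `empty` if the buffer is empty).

After op 1 (insert('e')): buffer="eqexsxexrfgco" (len 13), cursors c1@1 c2@3 c3@7, authorship 1.2...3......
After op 2 (move_left): buffer="eqexsxexrfgco" (len 13), cursors c1@0 c2@2 c3@6, authorship 1.2...3......
After op 3 (insert('g')): buffer="geqgexsxgexrfgco" (len 16), cursors c1@1 c2@4 c3@9, authorship 11.22...33......
After op 4 (add_cursor(13)): buffer="geqgexsxgexrfgco" (len 16), cursors c1@1 c2@4 c3@9 c4@13, authorship 11.22...33......
After op 5 (move_right): buffer="geqgexsxgexrfgco" (len 16), cursors c1@2 c2@5 c3@10 c4@14, authorship 11.22...33......
After op 6 (move_left): buffer="geqgexsxgexrfgco" (len 16), cursors c1@1 c2@4 c3@9 c4@13, authorship 11.22...33......

Answer: geqgexsxgexrfgco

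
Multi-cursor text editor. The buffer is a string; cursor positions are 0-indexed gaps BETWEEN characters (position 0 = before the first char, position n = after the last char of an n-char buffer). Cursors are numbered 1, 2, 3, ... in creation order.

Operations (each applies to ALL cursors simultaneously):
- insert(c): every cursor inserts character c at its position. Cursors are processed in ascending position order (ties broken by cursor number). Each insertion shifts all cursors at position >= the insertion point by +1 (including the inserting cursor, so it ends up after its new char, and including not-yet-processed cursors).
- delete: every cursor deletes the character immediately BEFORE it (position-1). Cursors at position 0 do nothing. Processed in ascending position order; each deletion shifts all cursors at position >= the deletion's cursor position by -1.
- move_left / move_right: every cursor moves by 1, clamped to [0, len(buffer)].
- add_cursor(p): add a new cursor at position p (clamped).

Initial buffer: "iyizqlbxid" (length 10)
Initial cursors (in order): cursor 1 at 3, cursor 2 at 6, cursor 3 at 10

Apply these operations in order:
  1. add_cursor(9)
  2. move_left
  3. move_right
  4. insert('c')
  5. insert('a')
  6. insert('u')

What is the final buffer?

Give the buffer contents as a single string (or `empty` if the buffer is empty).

After op 1 (add_cursor(9)): buffer="iyizqlbxid" (len 10), cursors c1@3 c2@6 c4@9 c3@10, authorship ..........
After op 2 (move_left): buffer="iyizqlbxid" (len 10), cursors c1@2 c2@5 c4@8 c3@9, authorship ..........
After op 3 (move_right): buffer="iyizqlbxid" (len 10), cursors c1@3 c2@6 c4@9 c3@10, authorship ..........
After op 4 (insert('c')): buffer="iyiczqlcbxicdc" (len 14), cursors c1@4 c2@8 c4@12 c3@14, authorship ...1...2...4.3
After op 5 (insert('a')): buffer="iyicazqlcabxicadca" (len 18), cursors c1@5 c2@10 c4@15 c3@18, authorship ...11...22...44.33
After op 6 (insert('u')): buffer="iyicauzqlcaubxicaudcau" (len 22), cursors c1@6 c2@12 c4@18 c3@22, authorship ...111...222...444.333

Answer: iyicauzqlcaubxicaudcau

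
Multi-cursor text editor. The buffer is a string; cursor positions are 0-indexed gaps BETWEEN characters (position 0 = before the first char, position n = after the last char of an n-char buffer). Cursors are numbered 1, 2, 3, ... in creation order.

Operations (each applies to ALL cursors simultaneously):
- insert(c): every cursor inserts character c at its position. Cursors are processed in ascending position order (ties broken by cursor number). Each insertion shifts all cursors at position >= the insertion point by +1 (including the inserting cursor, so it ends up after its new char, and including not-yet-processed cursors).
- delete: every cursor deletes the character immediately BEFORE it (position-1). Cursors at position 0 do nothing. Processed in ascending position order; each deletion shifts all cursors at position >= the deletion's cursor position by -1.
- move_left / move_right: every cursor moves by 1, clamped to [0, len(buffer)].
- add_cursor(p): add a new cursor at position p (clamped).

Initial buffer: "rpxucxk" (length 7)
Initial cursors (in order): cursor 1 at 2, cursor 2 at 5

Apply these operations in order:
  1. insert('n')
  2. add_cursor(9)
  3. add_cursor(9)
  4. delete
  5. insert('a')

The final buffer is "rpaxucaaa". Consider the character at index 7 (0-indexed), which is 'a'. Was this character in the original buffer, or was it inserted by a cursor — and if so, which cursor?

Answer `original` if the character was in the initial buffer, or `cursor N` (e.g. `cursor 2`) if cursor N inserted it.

After op 1 (insert('n')): buffer="rpnxucnxk" (len 9), cursors c1@3 c2@7, authorship ..1...2..
After op 2 (add_cursor(9)): buffer="rpnxucnxk" (len 9), cursors c1@3 c2@7 c3@9, authorship ..1...2..
After op 3 (add_cursor(9)): buffer="rpnxucnxk" (len 9), cursors c1@3 c2@7 c3@9 c4@9, authorship ..1...2..
After op 4 (delete): buffer="rpxuc" (len 5), cursors c1@2 c2@5 c3@5 c4@5, authorship .....
After op 5 (insert('a')): buffer="rpaxucaaa" (len 9), cursors c1@3 c2@9 c3@9 c4@9, authorship ..1...234
Authorship (.=original, N=cursor N): . . 1 . . . 2 3 4
Index 7: author = 3

Answer: cursor 3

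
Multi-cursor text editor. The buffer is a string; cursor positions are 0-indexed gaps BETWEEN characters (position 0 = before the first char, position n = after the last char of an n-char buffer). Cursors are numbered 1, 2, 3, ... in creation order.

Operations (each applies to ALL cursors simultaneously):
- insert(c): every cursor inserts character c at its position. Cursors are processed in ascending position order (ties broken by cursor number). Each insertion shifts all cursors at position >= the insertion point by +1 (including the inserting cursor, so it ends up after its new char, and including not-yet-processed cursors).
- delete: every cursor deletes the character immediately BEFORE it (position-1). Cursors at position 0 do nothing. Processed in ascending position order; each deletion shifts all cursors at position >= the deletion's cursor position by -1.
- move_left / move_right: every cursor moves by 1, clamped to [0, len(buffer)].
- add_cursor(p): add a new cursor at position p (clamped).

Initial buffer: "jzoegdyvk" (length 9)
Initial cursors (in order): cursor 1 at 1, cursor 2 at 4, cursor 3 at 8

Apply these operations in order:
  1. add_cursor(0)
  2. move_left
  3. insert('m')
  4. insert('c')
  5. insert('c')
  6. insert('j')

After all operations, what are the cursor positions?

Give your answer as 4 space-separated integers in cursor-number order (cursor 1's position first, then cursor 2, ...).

After op 1 (add_cursor(0)): buffer="jzoegdyvk" (len 9), cursors c4@0 c1@1 c2@4 c3@8, authorship .........
After op 2 (move_left): buffer="jzoegdyvk" (len 9), cursors c1@0 c4@0 c2@3 c3@7, authorship .........
After op 3 (insert('m')): buffer="mmjzomegdymvk" (len 13), cursors c1@2 c4@2 c2@6 c3@11, authorship 14...2....3..
After op 4 (insert('c')): buffer="mmccjzomcegdymcvk" (len 17), cursors c1@4 c4@4 c2@9 c3@15, authorship 1414...22....33..
After op 5 (insert('c')): buffer="mmccccjzomccegdymccvk" (len 21), cursors c1@6 c4@6 c2@12 c3@19, authorship 141414...222....333..
After op 6 (insert('j')): buffer="mmccccjjjzomccjegdymccjvk" (len 25), cursors c1@8 c4@8 c2@15 c3@23, authorship 14141414...2222....3333..

Answer: 8 15 23 8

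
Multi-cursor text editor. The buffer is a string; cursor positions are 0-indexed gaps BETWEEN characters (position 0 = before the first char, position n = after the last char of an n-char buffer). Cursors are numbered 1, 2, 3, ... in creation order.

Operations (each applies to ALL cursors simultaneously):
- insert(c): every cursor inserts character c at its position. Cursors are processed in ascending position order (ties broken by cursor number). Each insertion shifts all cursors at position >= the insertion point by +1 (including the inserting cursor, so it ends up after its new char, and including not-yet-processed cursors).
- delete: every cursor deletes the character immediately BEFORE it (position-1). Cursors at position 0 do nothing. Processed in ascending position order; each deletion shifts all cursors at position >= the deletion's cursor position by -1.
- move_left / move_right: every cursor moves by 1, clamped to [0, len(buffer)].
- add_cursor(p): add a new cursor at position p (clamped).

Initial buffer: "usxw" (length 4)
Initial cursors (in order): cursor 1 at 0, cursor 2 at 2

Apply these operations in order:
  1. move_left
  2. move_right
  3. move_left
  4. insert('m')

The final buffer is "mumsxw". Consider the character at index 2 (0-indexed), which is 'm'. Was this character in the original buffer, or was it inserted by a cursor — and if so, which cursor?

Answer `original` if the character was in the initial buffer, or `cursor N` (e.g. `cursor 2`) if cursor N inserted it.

After op 1 (move_left): buffer="usxw" (len 4), cursors c1@0 c2@1, authorship ....
After op 2 (move_right): buffer="usxw" (len 4), cursors c1@1 c2@2, authorship ....
After op 3 (move_left): buffer="usxw" (len 4), cursors c1@0 c2@1, authorship ....
After op 4 (insert('m')): buffer="mumsxw" (len 6), cursors c1@1 c2@3, authorship 1.2...
Authorship (.=original, N=cursor N): 1 . 2 . . .
Index 2: author = 2

Answer: cursor 2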